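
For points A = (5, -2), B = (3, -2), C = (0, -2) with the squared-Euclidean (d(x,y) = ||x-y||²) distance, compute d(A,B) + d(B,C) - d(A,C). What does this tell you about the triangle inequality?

d(A,B) = 2² + 0² = 4, d(B,C) = 3² + 0² = 9, d(A,C) = 5² + 0² = 25.
d(A,B) + d(B,C) - d(A,C) = 4 + 9 - 25 = 13 - 25 = -12. This is < 0, so the triangle inequality FAILS for these points (squared-Euclidean is not a metric).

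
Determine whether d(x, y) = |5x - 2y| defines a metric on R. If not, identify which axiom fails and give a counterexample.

No. d fails symmetry: d(8, 2) = |5·8 - 2·2| = |36| = 36, but d(2, 8) = |5·2 - 2·8| = |-6| = 6. Since 36 ≠ 6, d(x,y) ≠ d(y,x) in general.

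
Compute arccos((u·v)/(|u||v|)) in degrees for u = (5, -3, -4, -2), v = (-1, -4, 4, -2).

With u = (5, -3, -4, -2), v = (-1, -4, 4, -2):
u·v = 5·(-1) + (-3)·(-4) + (-4)·4 + (-2)·(-2) = (-5) + 12 + (-16) + 4 = -5.
|u| = √(5² + (-3)² + (-4)² + (-2)²) = √54, |v| = √((-1)² + (-4)² + 4² + (-2)²) = √37, so |u||v| = √(54·37) = √1998.
cos θ = (u·v)/(|u||v|) = -5/√1998 ≈ -0.111859
θ = arccos(-0.111859) ≈ 96.42°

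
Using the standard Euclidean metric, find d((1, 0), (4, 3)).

√(Σ(x_i - y_i)²) = √((1 - 4)² + (0 - 3)²)
= √((-3)² + (-3)²) = √(9 + 9) = √18 ≈ 4.2426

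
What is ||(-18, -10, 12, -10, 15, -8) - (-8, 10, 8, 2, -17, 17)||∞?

max(|x_i - y_i|) = max(|-18 - (-8)|, |-10 - 10|, |12 - 8|, |-10 - 2|, |15 - (-17)|, |-8 - 17|) = max(10, 20, 4, 12, 32, 25) = 32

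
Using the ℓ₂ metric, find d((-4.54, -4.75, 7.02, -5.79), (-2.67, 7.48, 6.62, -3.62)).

√(Σ(x_i - y_i)²) = √((-4.54 - (-2.67))² + (-4.75 - 7.48)² + (7.02 - 6.62)² + (-5.79 - (-3.62))²)
= √((-1.87)² + (-12.23)² + 0.4² + (-2.17)²) = √(3.4969 + 149.5729 + 0.16 + 4.7089) = √157.9387 ≈ 12.5674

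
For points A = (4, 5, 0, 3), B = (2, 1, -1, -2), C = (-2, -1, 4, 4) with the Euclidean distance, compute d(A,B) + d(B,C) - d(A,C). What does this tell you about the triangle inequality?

d(A,B) = √(2² + 4² + 1² + 5²) = √46 ≈ 6.7823, d(B,C) = √(4² + 2² + 5² + 6²) = √81 = 9, d(A,C) = √(6² + 6² + 4² + 1²) = √89 ≈ 9.434.
d(A,B) + d(B,C) - d(A,C) = 6.7823 + 9 - 9.434 = 15.7823 - 9.434 = 6.3483 (to 4 decimal places). This is ≥ 0, so the triangle inequality holds for these points.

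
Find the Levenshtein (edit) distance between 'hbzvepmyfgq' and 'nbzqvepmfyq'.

Let D[i][j] be the edit distance between the first i characters of 'hbzvepmyfgq' and the first j characters of 'nbzqvepmfyq', with D[i][0] = i, D[0][j] = j, and D[i][j] = D[i-1][j-1] if the characters match, else 1 + min(D[i-1][j], D[i][j-1], D[i-1][j-1]). Filling the table (rows: prefixes of 'hbzvepmyfgq', columns: prefixes of 'nbzqvepmfyq'):
     ε  n  b  z  q  v  e  p  m  f  y  q
  ε  0  1  2  3  4  5  6  7  8  9 10 11
  h  1  1  2  3  4  5  6  7  8  9 10 11
  b  2  2  1  2  3  4  5  6  7  8  9 10
  z  3  3  2  1  2  3  4  5  6  7  8  9
  v  4  4  3  2  2  2  3  4  5  6  7  8
  e  5  5  4  3  3  3  2  3  4  5  6  7
  p  6  6  5  4  4  4  3  2  3  4  5  6
  m  7  7  6  5  5  5  4  3  2  3  4  5
  y  8  8  7  6  6  6  5  4  3  3  3  4
  f  9  9  8  7  7  7  6  5  4  3  4  4
  g 10 10  9  8  8  8  7  6  5  4  4  5
  q 11 11 10  9  8  9  8  7  6  5  5  4
The bottom-right entry gives D[11][11] = 4, so no sequence of fewer than 4 edits works. Backtracking through the table gives one optimal edit sequence (4 edits):
  hbzvepmyfgq → nbzvepmyfgq (sub h→n @1)
  nbzvepmyfgq → nbzqvepmyfgq (ins q @4)
  nbzqvepmyfgq → nbzqvepmfgq (del y @9)
  nbzqvepmfgq → nbzqvepmfyq (sub g→y @10)
Edit distance = 4.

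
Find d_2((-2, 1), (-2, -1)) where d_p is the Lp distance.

(Σ|x_i - y_i|^2)^(1/2) = (|-2 - (-2)|^2 + |1 - (-1)|^2)^(1/2)
= (0^2 + 2^2)^(1/2) = (0 + 4)^(1/2) = (4)^(1/2) = 2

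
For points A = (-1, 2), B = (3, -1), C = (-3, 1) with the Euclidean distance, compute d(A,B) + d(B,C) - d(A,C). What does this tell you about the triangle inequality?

d(A,B) = √(4² + 3²) = √25 = 5, d(B,C) = √(6² + 2²) = √40 ≈ 6.3246, d(A,C) = √(2² + 1²) = √5 ≈ 2.2361.
d(A,B) + d(B,C) - d(A,C) = 5 + 6.3246 - 2.2361 = 11.3246 - 2.2361 = 9.0885 (to 4 decimal places). This is ≥ 0, so the triangle inequality holds for these points.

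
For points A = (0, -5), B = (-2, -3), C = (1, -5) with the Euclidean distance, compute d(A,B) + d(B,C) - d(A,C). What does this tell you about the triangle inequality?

d(A,B) = √(2² + 2²) = √8 ≈ 2.8284, d(B,C) = √(3² + 2²) = √13 ≈ 3.6056, d(A,C) = √(1² + 0²) = √1 = 1.
d(A,B) + d(B,C) - d(A,C) = 2.8284 + 3.6056 - 1 = 6.434 - 1 = 5.434 (to 4 decimal places). This is ≥ 0, so the triangle inequality holds for these points.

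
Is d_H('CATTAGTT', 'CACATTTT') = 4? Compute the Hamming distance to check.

Differing positions: 3, 4, 5, 6. Hamming distance = 4, so the claim is true.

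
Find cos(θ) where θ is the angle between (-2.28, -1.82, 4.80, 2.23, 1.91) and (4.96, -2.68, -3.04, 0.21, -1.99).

With u = (-2.28, -1.82, 4.80, 2.23, 1.91), v = (4.96, -2.68, -3.04, 0.21, -1.99):
u·v = (-2.28)·4.96 + (-1.82)·(-2.68) + 4.8·(-3.04) + 2.23·0.21 + 1.91·(-1.99) = (-11.3088) + 4.8776 + (-14.592) + 0.4683 + (-3.8009) = -24.3558.
|u| = √((-2.28)² + (-1.82)² + 4.8² + 2.23² + 1.91²) = √(5.1984 + 3.3124 + 23.04 + 4.9729 + 3.6481) = √40.1718, |v| = √(4.96² + (-2.68)² + (-3.04)² + 0.21² + (-1.99)²) = √(24.6016 + 7.1824 + 9.2416 + 0.0441 + 3.9601) = √45.0298.
cos θ = (u·v)/(|u||v|) = -24.3558/(√40.1718·√45.0298) ≈ -0.5727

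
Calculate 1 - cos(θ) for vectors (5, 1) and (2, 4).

With u = (5, 1), v = (2, 4):
u·v = 5·2 + 1·4 = 10 + 4 = 14.
|u| = √(5² + 1²) = √26, |v| = √(2² + 4²) = √20, so |u||v| = √(26·20) = √520.
cos θ = (u·v)/(|u||v|) = 14/√520 ≈ 0.6139
Cosine distance = 1 - cos θ ≈ 1 - 0.6139 = 0.3861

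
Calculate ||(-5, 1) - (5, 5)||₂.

√(Σ(x_i - y_i)²) = √((-5 - 5)² + (1 - 5)²)
= √((-10)² + (-4)²) = √(100 + 16) = √116 ≈ 10.7703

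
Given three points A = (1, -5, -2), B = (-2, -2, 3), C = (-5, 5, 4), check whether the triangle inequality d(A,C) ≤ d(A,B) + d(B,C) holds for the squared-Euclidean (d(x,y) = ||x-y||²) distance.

d(A,B) = 3² + 3² + 5² = 43, d(B,C) = 3² + 7² + 1² = 59, d(A,C) = 6² + 10² + 6² = 172.
d(A,C) = 172 > 43 + 59 = 102. Triangle inequality is VIOLATED. (Squared-Euclidean is not a metric — this is a counterexample.)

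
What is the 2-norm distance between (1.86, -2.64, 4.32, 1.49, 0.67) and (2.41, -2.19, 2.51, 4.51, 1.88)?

(Σ|x_i - y_i|^2)^(1/2) = (|1.86 - 2.41|^2 + |-2.64 - (-2.19)|^2 + |4.32 - 2.51|^2 + |1.49 - 4.51|^2 + |0.67 - 1.88|^2)^(1/2)
= (0.55^2 + 0.45^2 + 1.81^2 + 3.02^2 + 1.21^2)^(1/2) = (0.3025 + 0.2025 + 3.2761 + 9.1204 + 1.4641)^(1/2) = (14.3656)^(1/2) ≈ 3.7902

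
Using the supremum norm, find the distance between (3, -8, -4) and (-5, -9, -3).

max(|x_i - y_i|) = max(|3 - (-5)|, |-8 - (-9)|, |-4 - (-3)|) = max(8, 1, 1) = 8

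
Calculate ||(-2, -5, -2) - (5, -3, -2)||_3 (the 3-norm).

(Σ|x_i - y_i|^3)^(1/3) = (|-2 - 5|^3 + |-5 - (-3)|^3 + |-2 - (-2)|^3)^(1/3)
= (7^3 + 2^3 + 0^3)^(1/3) = (343 + 8 + 0)^(1/3) = (351)^(1/3) ≈ 7.054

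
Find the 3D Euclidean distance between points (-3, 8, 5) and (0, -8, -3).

√(Σ(x_i - y_i)²) = √((-3 - 0)² + (8 - (-8))² + (5 - (-3))²)
= √((-3)² + 16² + 8²) = √(9 + 256 + 64) = √329 ≈ 18.1384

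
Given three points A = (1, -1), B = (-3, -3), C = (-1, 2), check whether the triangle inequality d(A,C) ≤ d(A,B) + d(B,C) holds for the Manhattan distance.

d(A,B) = 4 + 2 = 6, d(B,C) = 2 + 5 = 7, d(A,C) = 2 + 3 = 5.
d(A,C) = 5 ≤ 6 + 7 = 13. Triangle inequality is satisfied.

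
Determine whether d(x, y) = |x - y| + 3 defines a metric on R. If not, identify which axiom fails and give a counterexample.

No. d fails identity of indiscernibles (specifically d(x,x) = 0): d(-6, -6) = |-6 - (-6)| + 3 = 0 + 3 = 3 ≠ 0.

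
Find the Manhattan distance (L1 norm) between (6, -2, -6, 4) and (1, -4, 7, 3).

Σ|x_i - y_i| = |6 - 1| + |-2 - (-4)| + |-6 - 7| + |4 - 3| = 5 + 2 + 13 + 1 = 21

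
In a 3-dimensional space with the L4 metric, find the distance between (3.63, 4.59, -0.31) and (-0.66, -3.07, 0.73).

(Σ|x_i - y_i|^4)^(1/4) = (|3.63 - (-0.66)|^4 + |4.59 - (-3.07)|^4 + |-0.31 - 0.73|^4)^(1/4)
= (4.29^4 + 7.66^4 + 1.04^4)^(1/4) ≈ (338.7109 + 3442.826 + 1.1699)^(1/4) = (3782.7068)^(1/4) ≈ 7.8424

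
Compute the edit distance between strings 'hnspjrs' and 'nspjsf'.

Let D[i][j] be the edit distance between the first i characters of 'hnspjrs' and the first j characters of 'nspjsf', with D[i][0] = i, D[0][j] = j, and D[i][j] = D[i-1][j-1] if the characters match, else 1 + min(D[i-1][j], D[i][j-1], D[i-1][j-1]). Filling the table (rows: prefixes of 'hnspjrs', columns: prefixes of 'nspjsf'):
     ε  n  s  p  j  s  f
  ε  0  1  2  3  4  5  6
  h  1  1  2  3  4  5  6
  n  2  1  2  3  4  5  6
  s  3  2  1  2  3  4  5
  p  4  3  2  1  2  3  4
  j  5  4  3  2  1  2  3
  r  6  5  4  3  2  2  3
  s  7  6  5  4  3  2  3
The bottom-right entry gives D[7][6] = 3, so no sequence of fewer than 3 edits works. Backtracking through the table gives one optimal edit sequence (3 edits):
  hnspjrs → nspjrs (del h @1)
  nspjrs → nspjss (sub r→s @5)
  nspjss → nspjsf (sub s→f @6)
Edit distance = 3.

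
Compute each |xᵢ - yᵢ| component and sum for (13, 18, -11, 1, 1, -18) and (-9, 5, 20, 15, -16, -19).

Σ|x_i - y_i| = |13 - (-9)| + |18 - 5| + |-11 - 20| + |1 - 15| + |1 - (-16)| + |-18 - (-19)| = 22 + 13 + 31 + 14 + 17 + 1 = 98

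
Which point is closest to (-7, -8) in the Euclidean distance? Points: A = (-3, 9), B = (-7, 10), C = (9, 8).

Distances: d(A) ≈ 17.4642, d(B) = 18, d(C) ≈ 22.6274. Nearest: A = (-3, 9) with distance 17.4642.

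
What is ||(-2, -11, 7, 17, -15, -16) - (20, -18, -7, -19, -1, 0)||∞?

max(|x_i - y_i|) = max(|-2 - 20|, |-11 - (-18)|, |7 - (-7)|, |17 - (-19)|, |-15 - (-1)|, |-16 - 0|) = max(22, 7, 14, 36, 14, 16) = 36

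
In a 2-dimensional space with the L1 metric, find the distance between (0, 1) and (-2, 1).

Σ|x_i - y_i| = |0 - (-2)| + |1 - 1| = 2 + 0 = 2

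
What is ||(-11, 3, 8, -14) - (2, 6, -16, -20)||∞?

max(|x_i - y_i|) = max(|-11 - 2|, |3 - 6|, |8 - (-16)|, |-14 - (-20)|) = max(13, 3, 24, 6) = 24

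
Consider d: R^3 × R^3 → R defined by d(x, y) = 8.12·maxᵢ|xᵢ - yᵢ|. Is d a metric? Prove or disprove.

Yes. The L∞ (Chebyshev) norm induces a metric on R^3, and multiplying a metric by a positive constant 8.12 > 0 preserves all four axioms: non-negativity (8.12·||x-y|| ≥ 0), identity (8.12·||x-y|| = 0 ⟺ ||x-y|| = 0 ⟺ x = y), symmetry (||x-y|| = ||y-x||), and the triangle inequality (8.12·||x-z|| ≤ 8.12·||x-y|| + 8.12·||y-z||). So d is a metric.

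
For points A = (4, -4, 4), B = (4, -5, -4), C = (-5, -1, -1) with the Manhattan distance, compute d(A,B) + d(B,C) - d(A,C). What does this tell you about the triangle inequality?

d(A,B) = 0 + 1 + 8 = 9, d(B,C) = 9 + 4 + 3 = 16, d(A,C) = 9 + 3 + 5 = 17.
d(A,B) + d(B,C) - d(A,C) = 9 + 16 - 17 = 25 - 17 = 8. This is ≥ 0, so the triangle inequality holds for these points.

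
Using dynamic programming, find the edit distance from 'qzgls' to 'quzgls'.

Let D[i][j] be the edit distance between the first i characters of 'qzgls' and the first j characters of 'quzgls', with D[i][0] = i, D[0][j] = j, and D[i][j] = D[i-1][j-1] if the characters match, else 1 + min(D[i-1][j], D[i][j-1], D[i-1][j-1]). Filling the table (rows: prefixes of 'qzgls', columns: prefixes of 'quzgls'):
     ε  q  u  z  g  l  s
  ε  0  1  2  3  4  5  6
  q  1  0  1  2  3  4  5
  z  2  1  1  1  2  3  4
  g  3  2  2  2  1  2  3
  l  4  3  3  3  2  1  2
  s  5  4  4  4  3  2  1
The bottom-right entry gives D[5][6] = 1, so no sequence of fewer than 1 edit works. Backtracking through the table gives one optimal edit sequence (1 edit):
  qzgls → quzgls (ins u @2)
Edit distance = 1.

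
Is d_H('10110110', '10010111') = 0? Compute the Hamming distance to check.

Differing positions: 3, 8. Hamming distance = 2, so the claim that d_H = 0 is false.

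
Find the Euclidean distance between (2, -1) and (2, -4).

√(Σ(x_i - y_i)²) = √((2 - 2)² + (-1 - (-4))²)
= √(0² + 3²) = √(0 + 9) = √9 = 3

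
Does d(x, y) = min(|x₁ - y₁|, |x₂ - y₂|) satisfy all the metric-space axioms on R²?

No. d fails identity of indiscernibles: take x = (3, 0) and y = (3, 2). Then d(x,y) = min(|3 - 3|, |0 - 2|) = min(0, 2) = 0, yet x ≠ y.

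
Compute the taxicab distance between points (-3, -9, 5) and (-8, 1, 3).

Σ|x_i - y_i| = |-3 - (-8)| + |-9 - 1| + |5 - 3| = 5 + 10 + 2 = 17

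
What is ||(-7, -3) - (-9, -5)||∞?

max(|x_i - y_i|) = max(|-7 - (-9)|, |-3 - (-5)|) = max(2, 2) = 2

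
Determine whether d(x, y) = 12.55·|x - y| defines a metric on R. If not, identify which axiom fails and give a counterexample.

Yes. Since |x - y| is a metric on R and 12.55 > 0, the positive scalar multiple 12.55·|x - y| is also a metric: scaling by a positive constant preserves non-negativity, identity (d=0 ⟺ |x-y|=0 ⟺ x=y), symmetry, and the triangle inequality.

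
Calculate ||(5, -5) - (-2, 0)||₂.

√(Σ(x_i - y_i)²) = √((5 - (-2))² + (-5 - 0)²)
= √(7² + (-5)²) = √(49 + 25) = √74 ≈ 8.6023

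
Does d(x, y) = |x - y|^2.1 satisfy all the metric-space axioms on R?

No. d(x,y) = |x-y|^2.1 fails the triangle inequality since p = 2.1 > 1. Counterexample: x = 4, y = 7, z = 9. d(x,z) = |4 - 9|^2.1 = 5^2.1 ≈ 29.3655, but d(x,y) + d(y,z) = 3^2.1 + 2^2.1 ≈ 10.0451 + 4.2871 = 14.3322. Since 29.3655 > 14.3322, the triangle inequality is violated.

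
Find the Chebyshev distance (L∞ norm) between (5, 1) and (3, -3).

max(|x_i - y_i|) = max(|5 - 3|, |1 - (-3)|) = max(2, 4) = 4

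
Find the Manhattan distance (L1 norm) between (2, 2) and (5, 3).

Σ|x_i - y_i| = |2 - 5| + |2 - 3| = 3 + 1 = 4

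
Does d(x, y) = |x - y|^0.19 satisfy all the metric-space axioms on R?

Yes. With 0 < p = 0.19 ≤ 1, d(x,y) = |x-y|^0.19 is a metric on R. Non-negativity and symmetry are immediate; |x-y|^0.19 = 0 ⟺ |x-y| = 0 ⟺ x = y. For the triangle inequality, the function t ↦ t^0.19 is subadditive on [0,∞) when p ≤ 1, so |x-z|^0.19 ≤ (|x-y| + |y-z|)^0.19 ≤ |x-y|^0.19 + |y-z|^0.19.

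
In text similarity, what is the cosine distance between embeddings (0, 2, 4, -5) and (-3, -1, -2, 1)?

With u = (0, 2, 4, -5), v = (-3, -1, -2, 1):
u·v = 0·(-3) + 2·(-1) + 4·(-2) + (-5)·1 = 0 + (-2) + (-8) + (-5) = -15.
|u| = √(0² + 2² + 4² + (-5)²) = √45, |v| = √((-3)² + (-1)² + (-2)² + 1²) = √15, so |u||v| = √(45·15) = √675.
cos θ = (u·v)/(|u||v|) = -15/√675 ≈ -0.5774
Cosine distance = 1 - cos θ ≈ 1 - (-0.5774) = 1.5774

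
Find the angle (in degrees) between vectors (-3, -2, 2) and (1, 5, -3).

With u = (-3, -2, 2), v = (1, 5, -3):
u·v = (-3)·1 + (-2)·5 + 2·(-3) = (-3) + (-10) + (-6) = -19.
|u| = √((-3)² + (-2)² + 2²) = √17, |v| = √(1² + 5² + (-3)²) = √35, so |u||v| = √(17·35) = √595.
cos θ = (u·v)/(|u||v|) = -19/√595 ≈ -0.778924
θ = arccos(-0.778924) ≈ 141.16°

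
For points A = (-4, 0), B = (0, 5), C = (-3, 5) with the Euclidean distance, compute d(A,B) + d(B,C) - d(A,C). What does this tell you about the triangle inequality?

d(A,B) = √(4² + 5²) = √41 ≈ 6.4031, d(B,C) = √(3² + 0²) = √9 = 3, d(A,C) = √(1² + 5²) = √26 ≈ 5.099.
d(A,B) + d(B,C) - d(A,C) = 6.4031 + 3 - 5.099 = 9.4031 - 5.099 = 4.3041 (to 4 decimal places). This is ≥ 0, so the triangle inequality holds for these points.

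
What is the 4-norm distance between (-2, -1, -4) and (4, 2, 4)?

(Σ|x_i - y_i|^4)^(1/4) = (|-2 - 4|^4 + |-1 - 2|^4 + |-4 - 4|^4)^(1/4)
= (6^4 + 3^4 + 8^4)^(1/4) = (1296 + 81 + 4096)^(1/4) = (5473)^(1/4) ≈ 8.6011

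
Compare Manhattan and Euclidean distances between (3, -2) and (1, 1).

L1 = |3 - 1| + |-2 - 1| = 2 + 3 = 5
L2 = √(2² + 3²) = √13 ≈ 3.6056
L1 ≥ L2 always (equality iff movement is along one axis); L1 > L2 here.
Ratio L1/L2 = 5/√13 ≈ 1.3868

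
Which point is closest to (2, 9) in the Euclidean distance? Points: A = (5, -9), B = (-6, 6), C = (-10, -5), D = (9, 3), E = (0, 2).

Distances: d(A) ≈ 18.2483, d(B) ≈ 8.544, d(C) ≈ 18.4391, d(D) ≈ 9.2195, d(E) ≈ 7.2801. Nearest: E = (0, 2) with distance 7.2801.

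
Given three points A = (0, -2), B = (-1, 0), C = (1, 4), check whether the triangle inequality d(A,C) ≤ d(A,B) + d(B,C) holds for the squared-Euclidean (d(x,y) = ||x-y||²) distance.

d(A,B) = 1² + 2² = 5, d(B,C) = 2² + 4² = 20, d(A,C) = 1² + 6² = 37.
d(A,C) = 37 > 5 + 20 = 25. Triangle inequality is VIOLATED. (Squared-Euclidean is not a metric — this is a counterexample.)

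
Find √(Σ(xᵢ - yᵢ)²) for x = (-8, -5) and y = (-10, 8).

√(Σ(x_i - y_i)²) = √((-8 - (-10))² + (-5 - 8)²)
= √(2² + (-13)²) = √(4 + 169) = √173 ≈ 13.1529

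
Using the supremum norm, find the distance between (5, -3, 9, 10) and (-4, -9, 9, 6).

max(|x_i - y_i|) = max(|5 - (-4)|, |-3 - (-9)|, |9 - 9|, |10 - 6|) = max(9, 6, 0, 4) = 9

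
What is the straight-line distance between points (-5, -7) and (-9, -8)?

√(Σ(x_i - y_i)²) = √((-5 - (-9))² + (-7 - (-8))²)
= √(4² + 1²) = √(16 + 1) = √17 ≈ 4.1231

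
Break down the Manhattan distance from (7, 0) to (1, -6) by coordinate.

Σ|x_i - y_i| = |7 - 1| + |0 - (-6)| = 6 + 6 = 12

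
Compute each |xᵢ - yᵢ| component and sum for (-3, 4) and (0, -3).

Σ|x_i - y_i| = |-3 - 0| + |4 - (-3)| = 3 + 7 = 10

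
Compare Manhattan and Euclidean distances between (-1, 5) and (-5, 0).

L1 = |-1 - (-5)| + |5 - 0| = 4 + 5 = 9
L2 = √(4² + 5²) = √41 ≈ 6.4031
L1 ≥ L2 always (equality iff movement is along one axis); L1 > L2 here.
Ratio L1/L2 = 9/√41 ≈ 1.4056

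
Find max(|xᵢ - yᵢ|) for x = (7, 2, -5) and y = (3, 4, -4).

max(|x_i - y_i|) = max(|7 - 3|, |2 - 4|, |-5 - (-4)|) = max(4, 2, 1) = 4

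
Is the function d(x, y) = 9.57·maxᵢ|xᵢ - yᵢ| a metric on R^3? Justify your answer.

Yes. The L∞ (Chebyshev) norm induces a metric on R^3, and multiplying a metric by a positive constant 9.57 > 0 preserves all four axioms: non-negativity (9.57·||x-y|| ≥ 0), identity (9.57·||x-y|| = 0 ⟺ ||x-y|| = 0 ⟺ x = y), symmetry (||x-y|| = ||y-x||), and the triangle inequality (9.57·||x-z|| ≤ 9.57·||x-y|| + 9.57·||y-z||). So d is a metric.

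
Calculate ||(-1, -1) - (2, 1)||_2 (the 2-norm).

(Σ|x_i - y_i|^2)^(1/2) = (|-1 - 2|^2 + |-1 - 1|^2)^(1/2)
= (3^2 + 2^2)^(1/2) = (9 + 4)^(1/2) = (13)^(1/2) ≈ 3.6056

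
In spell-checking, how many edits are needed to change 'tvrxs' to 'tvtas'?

Let D[i][j] be the edit distance between the first i characters of 'tvrxs' and the first j characters of 'tvtas', with D[i][0] = i, D[0][j] = j, and D[i][j] = D[i-1][j-1] if the characters match, else 1 + min(D[i-1][j], D[i][j-1], D[i-1][j-1]). Filling the table (rows: prefixes of 'tvrxs', columns: prefixes of 'tvtas'):
     ε  t  v  t  a  s
  ε  0  1  2  3  4  5
  t  1  0  1  2  3  4
  v  2  1  0  1  2  3
  r  3  2  1  1  2  3
  x  4  3  2  2  2  3
  s  5  4  3  3  3  2
The bottom-right entry gives D[5][5] = 2, so no sequence of fewer than 2 edits works. Backtracking through the table gives one optimal edit sequence (2 edits):
  tvrxs → tvtxs (sub r→t @3)
  tvtxs → tvtas (sub x→a @4)
Edit distance = 2.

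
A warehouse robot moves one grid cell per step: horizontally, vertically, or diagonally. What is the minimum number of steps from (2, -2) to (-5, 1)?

max(|x_i - y_i|) = max(|2 - (-5)|, |-2 - 1|) = max(7, 3) = 7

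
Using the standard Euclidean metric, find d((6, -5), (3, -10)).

√(Σ(x_i - y_i)²) = √((6 - 3)² + (-5 - (-10))²)
= √(3² + 5²) = √(9 + 25) = √34 ≈ 5.831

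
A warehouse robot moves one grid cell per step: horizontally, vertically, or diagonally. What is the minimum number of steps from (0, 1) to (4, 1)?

max(|x_i - y_i|) = max(|0 - 4|, |1 - 1|) = max(4, 0) = 4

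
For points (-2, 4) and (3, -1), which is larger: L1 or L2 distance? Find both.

L1 = |-2 - 3| + |4 - (-1)| = 5 + 5 = 10
L2 = √(5² + 5²) = √50 ≈ 7.0711
L1 ≥ L2 always (equality iff movement is along one axis); L1 > L2 here.
Ratio L1/L2 = 10/√50 ≈ 1.4142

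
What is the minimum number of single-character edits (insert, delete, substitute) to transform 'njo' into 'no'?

Let D[i][j] be the edit distance between the first i characters of 'njo' and the first j characters of 'no', with D[i][0] = i, D[0][j] = j, and D[i][j] = D[i-1][j-1] if the characters match, else 1 + min(D[i-1][j], D[i][j-1], D[i-1][j-1]). Filling the table (rows: prefixes of 'njo', columns: prefixes of 'no'):
     ε  n  o
  ε  0  1  2
  n  1  0  1
  j  2  1  1
  o  3  2  1
The bottom-right entry gives D[3][2] = 1, so no sequence of fewer than 1 edit works. Backtracking through the table gives one optimal edit sequence (1 edit):
  njo → no (del j @2)
Edit distance = 1.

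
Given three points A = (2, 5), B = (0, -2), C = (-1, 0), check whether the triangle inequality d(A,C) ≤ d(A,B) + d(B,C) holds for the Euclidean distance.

d(A,B) = √(2² + 7²) = √53 ≈ 7.2801, d(B,C) = √(1² + 2²) = √5 ≈ 2.2361, d(A,C) = √(3² + 5²) = √34 ≈ 5.831.
d(A,C) ≈ 5.831 ≤ 7.2801 + 2.2361 = 9.5162. Triangle inequality is satisfied.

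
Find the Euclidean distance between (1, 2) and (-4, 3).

√(Σ(x_i - y_i)²) = √((1 - (-4))² + (2 - 3)²)
= √(5² + (-1)²) = √(25 + 1) = √26 ≈ 5.099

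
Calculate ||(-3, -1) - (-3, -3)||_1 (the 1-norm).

Σ|x_i - y_i| = |-3 - (-3)| + |-1 - (-3)| = 0 + 2 = 2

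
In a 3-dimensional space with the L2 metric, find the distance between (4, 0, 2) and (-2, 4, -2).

(Σ|x_i - y_i|^2)^(1/2) = (|4 - (-2)|^2 + |0 - 4|^2 + |2 - (-2)|^2)^(1/2)
= (6^2 + 4^2 + 4^2)^(1/2) = (36 + 16 + 16)^(1/2) = (68)^(1/2) ≈ 8.2462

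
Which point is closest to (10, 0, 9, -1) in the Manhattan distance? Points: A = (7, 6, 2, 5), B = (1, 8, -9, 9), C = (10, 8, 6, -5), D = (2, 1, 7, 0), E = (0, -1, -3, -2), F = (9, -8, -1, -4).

Distances: d(A) = 22, d(B) = 45, d(C) = 15, d(D) = 12, d(E) = 24, d(F) = 22. Nearest: D = (2, 1, 7, 0) with distance 12.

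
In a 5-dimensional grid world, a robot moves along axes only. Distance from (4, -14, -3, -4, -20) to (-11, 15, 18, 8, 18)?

Σ|x_i - y_i| = |4 - (-11)| + |-14 - 15| + |-3 - 18| + |-4 - 8| + |-20 - 18| = 15 + 29 + 21 + 12 + 38 = 115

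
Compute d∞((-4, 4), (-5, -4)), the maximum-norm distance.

max(|x_i - y_i|) = max(|-4 - (-5)|, |4 - (-4)|) = max(1, 8) = 8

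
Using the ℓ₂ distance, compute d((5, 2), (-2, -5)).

(Σ|x_i - y_i|^2)^(1/2) = (|5 - (-2)|^2 + |2 - (-5)|^2)^(1/2)
= (7^2 + 7^2)^(1/2) = (49 + 49)^(1/2) = (98)^(1/2) ≈ 9.8995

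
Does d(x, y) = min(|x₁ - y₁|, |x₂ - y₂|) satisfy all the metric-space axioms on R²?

No. d fails identity of indiscernibles: take x = (-2, 0) and y = (-2, 7). Then d(x,y) = min(|-2 - (-2)|, |0 - 7|) = min(0, 7) = 0, yet x ≠ y.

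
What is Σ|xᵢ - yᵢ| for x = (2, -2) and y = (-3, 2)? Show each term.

Σ|x_i - y_i| = |2 - (-3)| + |-2 - 2| = 5 + 4 = 9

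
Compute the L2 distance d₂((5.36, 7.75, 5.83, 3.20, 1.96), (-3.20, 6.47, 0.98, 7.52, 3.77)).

√(Σ(x_i - y_i)²) = √((5.36 - (-3.2))² + (7.75 - 6.47)² + (5.83 - 0.98)² + (3.2 - 7.52)² + (1.96 - 3.77)²)
= √(8.56² + 1.28² + 4.85² + (-4.32)² + (-1.81)²) = √(73.2736 + 1.6384 + 23.5225 + 18.6624 + 3.2761) = √120.373 ≈ 10.9715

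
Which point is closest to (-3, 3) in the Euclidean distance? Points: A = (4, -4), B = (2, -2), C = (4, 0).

Distances: d(A) ≈ 9.8995, d(B) ≈ 7.0711, d(C) ≈ 7.6158. Nearest: B = (2, -2) with distance 7.0711.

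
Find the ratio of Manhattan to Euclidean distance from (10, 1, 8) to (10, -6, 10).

L1 = |10 - 10| + |1 - (-6)| + |8 - 10| = 0 + 7 + 2 = 9
L2 = √(0² + 7² + 2²) = √53 ≈ 7.2801
L1 ≥ L2 always (equality iff movement is along one axis); L1 > L2 here.
Ratio L1/L2 = 9/√53 ≈ 1.2362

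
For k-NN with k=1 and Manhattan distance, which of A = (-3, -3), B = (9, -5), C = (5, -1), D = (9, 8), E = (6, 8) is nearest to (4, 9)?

Distances: d(A) = 19, d(B) = 19, d(C) = 11, d(D) = 6, d(E) = 3. Nearest: E = (6, 8) with distance 3.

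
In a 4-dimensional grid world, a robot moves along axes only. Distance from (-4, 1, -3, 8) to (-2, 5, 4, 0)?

Σ|x_i - y_i| = |-4 - (-2)| + |1 - 5| + |-3 - 4| + |8 - 0| = 2 + 4 + 7 + 8 = 21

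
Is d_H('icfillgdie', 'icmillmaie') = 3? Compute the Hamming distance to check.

Differing positions: 3, 7, 8. Hamming distance = 3, so the claim is true.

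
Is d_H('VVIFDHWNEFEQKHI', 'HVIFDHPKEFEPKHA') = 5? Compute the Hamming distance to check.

Differing positions: 1, 7, 8, 12, 15. Hamming distance = 5, so the claim is true.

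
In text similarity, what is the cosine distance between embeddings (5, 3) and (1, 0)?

With u = (5, 3), v = (1, 0):
u·v = 5·1 + 3·0 = 5 + 0 = 5.
|u| = √(5² + 3²) = √34, |v| = √(1² + 0²) = √1, so |u||v| = √(34·1) = √34.
cos θ = (u·v)/(|u||v|) = 5/√34 ≈ 0.8575
Cosine distance = 1 - cos θ ≈ 1 - 0.8575 = 0.1425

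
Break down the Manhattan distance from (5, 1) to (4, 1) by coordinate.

Σ|x_i - y_i| = |5 - 4| + |1 - 1| = 1 + 0 = 1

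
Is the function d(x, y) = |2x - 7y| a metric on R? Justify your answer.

No. d fails symmetry: d(1, 3) = |2·1 - 7·3| = |-19| = 19, but d(3, 1) = |2·3 - 7·1| = |-1| = 1. Since 19 ≠ 1, d(x,y) ≠ d(y,x) in general.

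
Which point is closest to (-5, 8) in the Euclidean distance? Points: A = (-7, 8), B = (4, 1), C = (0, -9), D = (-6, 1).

Distances: d(A) = 2, d(B) ≈ 11.4018, d(C) ≈ 17.72, d(D) ≈ 7.0711. Nearest: A = (-7, 8) with distance 2.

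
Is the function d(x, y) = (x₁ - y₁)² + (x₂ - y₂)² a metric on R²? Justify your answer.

No. The squared Euclidean distance fails the triangle inequality. Counterexample: x = (0, 0), y = (2, 3), z = (4, 6). d(x,z) = 4² + 6² = 52, but d(x,y) + d(y,z) = (2² + 3²) + (2² + 3²) = 13 + 13 = 26. Since 52 > 26, the triangle inequality is violated. (Note: √d, the ordinary Euclidean distance, IS a metric.)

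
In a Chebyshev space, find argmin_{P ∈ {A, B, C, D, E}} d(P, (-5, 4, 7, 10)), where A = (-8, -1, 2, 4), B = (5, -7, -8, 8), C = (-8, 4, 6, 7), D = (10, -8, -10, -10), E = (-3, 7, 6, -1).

Distances: d(A) = 6, d(B) = 15, d(C) = 3, d(D) = 20, d(E) = 11. Nearest: C = (-8, 4, 6, 7) with distance 3.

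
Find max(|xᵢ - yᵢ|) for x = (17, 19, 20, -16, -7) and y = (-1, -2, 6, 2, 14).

max(|x_i - y_i|) = max(|17 - (-1)|, |19 - (-2)|, |20 - 6|, |-16 - 2|, |-7 - 14|) = max(18, 21, 14, 18, 21) = 21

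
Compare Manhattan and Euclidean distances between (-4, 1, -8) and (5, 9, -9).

L1 = |-4 - 5| + |1 - 9| + |-8 - (-9)| = 9 + 8 + 1 = 18
L2 = √(9² + 8² + 1²) = √146 ≈ 12.083
L1 ≥ L2 always (equality iff movement is along one axis); L1 > L2 here.
Ratio L1/L2 = 18/√146 ≈ 1.4897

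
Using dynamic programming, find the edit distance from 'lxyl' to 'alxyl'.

Let D[i][j] be the edit distance between the first i characters of 'lxyl' and the first j characters of 'alxyl', with D[i][0] = i, D[0][j] = j, and D[i][j] = D[i-1][j-1] if the characters match, else 1 + min(D[i-1][j], D[i][j-1], D[i-1][j-1]). Filling the table (rows: prefixes of 'lxyl', columns: prefixes of 'alxyl'):
     ε  a  l  x  y  l
  ε  0  1  2  3  4  5
  l  1  1  1  2  3  4
  x  2  2  2  1  2  3
  y  3  3  3  2  1  2
  l  4  4  3  3  2  1
The bottom-right entry gives D[4][5] = 1, so no sequence of fewer than 1 edit works. Backtracking through the table gives one optimal edit sequence (1 edit):
  lxyl → alxyl (ins a @1)
Edit distance = 1.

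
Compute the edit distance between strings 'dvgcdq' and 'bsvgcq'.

Let D[i][j] be the edit distance between the first i characters of 'dvgcdq' and the first j characters of 'bsvgcq', with D[i][0] = i, D[0][j] = j, and D[i][j] = D[i-1][j-1] if the characters match, else 1 + min(D[i-1][j], D[i][j-1], D[i-1][j-1]). Filling the table (rows: prefixes of 'dvgcdq', columns: prefixes of 'bsvgcq'):
     ε  b  s  v  g  c  q
  ε  0  1  2  3  4  5  6
  d  1  1  2  3  4  5  6
  v  2  2  2  2  3  4  5
  g  3  3  3  3  2  3  4
  c  4  4  4  4  3  2  3
  d  5  5  5  5  4  3  3
  q  6  6  6  6  5  4  3
The bottom-right entry gives D[6][6] = 3, so no sequence of fewer than 3 edits works. Backtracking through the table gives one optimal edit sequence (3 edits):
  dvgcdq → bdvgcdq (ins b @1)
  bdvgcdq → bsvgcdq (sub d→s @2)
  bsvgcdq → bsvgcq (del d @6)
Edit distance = 3.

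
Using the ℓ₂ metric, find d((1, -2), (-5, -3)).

√(Σ(x_i - y_i)²) = √((1 - (-5))² + (-2 - (-3))²)
= √(6² + 1²) = √(36 + 1) = √37 ≈ 6.0828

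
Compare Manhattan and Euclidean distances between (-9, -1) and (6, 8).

L1 = |-9 - 6| + |-1 - 8| = 15 + 9 = 24
L2 = √(15² + 9²) = √306 ≈ 17.4929
L1 ≥ L2 always (equality iff movement is along one axis); L1 > L2 here.
Ratio L1/L2 = 24/√306 ≈ 1.372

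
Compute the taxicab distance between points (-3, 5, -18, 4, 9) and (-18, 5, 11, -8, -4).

Σ|x_i - y_i| = |-3 - (-18)| + |5 - 5| + |-18 - 11| + |4 - (-8)| + |9 - (-4)| = 15 + 0 + 29 + 12 + 13 = 69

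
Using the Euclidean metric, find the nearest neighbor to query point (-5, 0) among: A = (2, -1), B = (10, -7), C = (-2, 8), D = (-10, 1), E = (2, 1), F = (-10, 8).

Distances: d(A) ≈ 7.0711, d(B) ≈ 16.5529, d(C) ≈ 8.544, d(D) ≈ 5.099, d(E) ≈ 7.0711, d(F) ≈ 9.434. Nearest: D = (-10, 1) with distance 5.099.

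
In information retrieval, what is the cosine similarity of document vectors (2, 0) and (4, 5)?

With u = (2, 0), v = (4, 5):
u·v = 2·4 + 0·5 = 8 + 0 = 8.
|u| = √(2² + 0²) = √4, |v| = √(4² + 5²) = √41, so |u||v| = √(4·41) = √164.
cos θ = (u·v)/(|u||v|) = 8/√164 ≈ 0.6247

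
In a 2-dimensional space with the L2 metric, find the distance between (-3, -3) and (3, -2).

(Σ|x_i - y_i|^2)^(1/2) = (|-3 - 3|^2 + |-3 - (-2)|^2)^(1/2)
= (6^2 + 1^2)^(1/2) = (36 + 1)^(1/2) = (37)^(1/2) ≈ 6.0828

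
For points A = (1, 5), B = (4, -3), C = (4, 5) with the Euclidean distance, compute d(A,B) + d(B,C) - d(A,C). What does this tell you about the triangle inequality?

d(A,B) = √(3² + 8²) = √73 ≈ 8.544, d(B,C) = √(0² + 8²) = √64 = 8, d(A,C) = √(3² + 0²) = √9 = 3.
d(A,B) + d(B,C) - d(A,C) = 8.544 + 8 - 3 = 16.544 - 3 = 13.544 (to 4 decimal places). This is ≥ 0, so the triangle inequality holds for these points.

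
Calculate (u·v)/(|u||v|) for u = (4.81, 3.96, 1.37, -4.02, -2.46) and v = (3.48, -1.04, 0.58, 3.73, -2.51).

With u = (4.81, 3.96, 1.37, -4.02, -2.46), v = (3.48, -1.04, 0.58, 3.73, -2.51):
u·v = 4.81·3.48 + 3.96·(-1.04) + 1.37·0.58 + (-4.02)·3.73 + (-2.46)·(-2.51) = 16.7388 + (-4.1184) + 0.7946 + (-14.9946) + 6.1746 = 4.595.
|u| = √(4.81² + 3.96² + 1.37² + (-4.02)² + (-2.46)²) = √(23.1361 + 15.6816 + 1.8769 + 16.1604 + 6.0516) = √62.9066, |v| = √(3.48² + (-1.04)² + 0.58² + 3.73² + (-2.51)²) = √(12.1104 + 1.0816 + 0.3364 + 13.9129 + 6.3001) = √33.7414.
cos θ = (u·v)/(|u||v|) = 4.595/(√62.9066·√33.7414) ≈ 0.0997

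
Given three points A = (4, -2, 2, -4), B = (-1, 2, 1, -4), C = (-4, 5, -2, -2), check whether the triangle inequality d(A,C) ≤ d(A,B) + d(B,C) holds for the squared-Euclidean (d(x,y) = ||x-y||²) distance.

d(A,B) = 5² + 4² + 1² + 0² = 42, d(B,C) = 3² + 3² + 3² + 2² = 31, d(A,C) = 8² + 7² + 4² + 2² = 133.
d(A,C) = 133 > 42 + 31 = 73. Triangle inequality is VIOLATED. (Squared-Euclidean is not a metric — this is a counterexample.)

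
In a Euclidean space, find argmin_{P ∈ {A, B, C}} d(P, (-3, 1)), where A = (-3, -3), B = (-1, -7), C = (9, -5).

Distances: d(A) = 4, d(B) ≈ 8.2462, d(C) ≈ 13.4164. Nearest: A = (-3, -3) with distance 4.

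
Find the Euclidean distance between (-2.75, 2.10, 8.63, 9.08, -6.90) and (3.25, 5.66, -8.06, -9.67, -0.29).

√(Σ(x_i - y_i)²) = √((-2.75 - 3.25)² + (2.1 - 5.66)² + (8.63 - (-8.06))² + (9.08 - (-9.67))² + (-6.9 - (-0.29))²)
= √((-6)² + (-3.56)² + 16.69² + 18.75² + (-6.61)²) = √(36 + 12.6736 + 278.5561 + 351.5625 + 43.6921) = √722.4843 ≈ 26.8791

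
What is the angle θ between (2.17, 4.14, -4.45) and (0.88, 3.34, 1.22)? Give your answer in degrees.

With u = (2.17, 4.14, -4.45), v = (0.88, 3.34, 1.22):
u·v = 2.17·0.88 + 4.14·3.34 + (-4.45)·1.22 = 1.9096 + 13.8276 + (-5.429) = 10.3082.
|u| = √(2.17² + 4.14² + (-4.45)²) = √(4.7089 + 17.1396 + 19.8025) = √41.651, |v| = √(0.88² + 3.34² + 1.22²) = √(0.7744 + 11.1556 + 1.4884) = √13.4184.
cos θ = (u·v)/(|u||v|) = 10.3082/(√41.651·√13.4184) ≈ 0.436033
θ = arccos(0.436033) ≈ 64.15°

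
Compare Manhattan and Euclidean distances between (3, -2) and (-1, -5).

L1 = |3 - (-1)| + |-2 - (-5)| = 4 + 3 = 7
L2 = √(4² + 3²) = √25 = 5
L1 ≥ L2 always (equality iff movement is along one axis); L1 > L2 here.
Ratio L1/L2 = 7/5 = 1.4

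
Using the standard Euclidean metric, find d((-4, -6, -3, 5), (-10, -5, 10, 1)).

√(Σ(x_i - y_i)²) = √((-4 - (-10))² + (-6 - (-5))² + (-3 - 10)² + (5 - 1)²)
= √(6² + (-1)² + (-13)² + 4²) = √(36 + 1 + 169 + 16) = √222 ≈ 14.8997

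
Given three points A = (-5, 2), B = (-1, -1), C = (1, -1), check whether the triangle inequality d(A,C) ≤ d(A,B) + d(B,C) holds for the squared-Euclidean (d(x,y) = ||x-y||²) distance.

d(A,B) = 4² + 3² = 25, d(B,C) = 2² + 0² = 4, d(A,C) = 6² + 3² = 45.
d(A,C) = 45 > 25 + 4 = 29. Triangle inequality is VIOLATED. (Squared-Euclidean is not a metric — this is a counterexample.)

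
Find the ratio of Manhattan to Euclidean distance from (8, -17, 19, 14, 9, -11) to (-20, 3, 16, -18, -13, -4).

L1 = |8 - (-20)| + |-17 - 3| + |19 - 16| + |14 - (-18)| + |9 - (-13)| + |-11 - (-4)| = 28 + 20 + 3 + 32 + 22 + 7 = 112
L2 = √(28² + 20² + 3² + 32² + 22² + 7²) = √2750 ≈ 52.4404
L1 ≥ L2 always (equality iff movement is along one axis); L1 > L2 here.
Ratio L1/L2 = 112/√2750 ≈ 2.1358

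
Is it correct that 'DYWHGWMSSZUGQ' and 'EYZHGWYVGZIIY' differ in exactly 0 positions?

Differing positions: 1, 3, 7, 8, 9, 11, 12, 13. Hamming distance = 8, so the claim that d_H = 0 is false.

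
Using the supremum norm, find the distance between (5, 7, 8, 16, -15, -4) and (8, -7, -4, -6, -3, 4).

max(|x_i - y_i|) = max(|5 - 8|, |7 - (-7)|, |8 - (-4)|, |16 - (-6)|, |-15 - (-3)|, |-4 - 4|) = max(3, 14, 12, 22, 12, 8) = 22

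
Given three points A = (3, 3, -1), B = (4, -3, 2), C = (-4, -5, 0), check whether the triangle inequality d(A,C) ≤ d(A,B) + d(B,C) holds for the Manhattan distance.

d(A,B) = 1 + 6 + 3 = 10, d(B,C) = 8 + 2 + 2 = 12, d(A,C) = 7 + 8 + 1 = 16.
d(A,C) = 16 ≤ 10 + 12 = 22. Triangle inequality is satisfied.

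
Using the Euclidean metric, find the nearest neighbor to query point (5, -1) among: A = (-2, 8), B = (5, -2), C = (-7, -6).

Distances: d(A) ≈ 11.4018, d(B) = 1, d(C) = 13. Nearest: B = (5, -2) with distance 1.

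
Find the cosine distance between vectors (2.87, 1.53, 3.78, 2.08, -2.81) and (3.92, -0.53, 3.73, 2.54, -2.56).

With u = (2.87, 1.53, 3.78, 2.08, -2.81), v = (3.92, -0.53, 3.73, 2.54, -2.56):
u·v = 2.87·3.92 + 1.53·(-0.53) + 3.78·3.73 + 2.08·2.54 + (-2.81)·(-2.56) = 11.2504 + (-0.8109) + 14.0994 + 5.2832 + 7.1936 = 37.0157.
|u| = √(2.87² + 1.53² + 3.78² + 2.08² + (-2.81)²) = √(8.2369 + 2.3409 + 14.2884 + 4.3264 + 7.8961) = √37.0887, |v| = √(3.92² + (-0.53)² + 3.73² + 2.54² + (-2.56)²) = √(15.3664 + 0.2809 + 13.9129 + 6.4516 + 6.5536) = √42.5654.
cos θ = (u·v)/(|u||v|) = 37.0157/(√37.0887·√42.5654) ≈ 0.9316
Cosine distance = 1 - cos θ ≈ 1 - 0.9316 = 0.0684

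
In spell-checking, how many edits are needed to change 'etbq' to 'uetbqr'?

Let D[i][j] be the edit distance between the first i characters of 'etbq' and the first j characters of 'uetbqr', with D[i][0] = i, D[0][j] = j, and D[i][j] = D[i-1][j-1] if the characters match, else 1 + min(D[i-1][j], D[i][j-1], D[i-1][j-1]). Filling the table (rows: prefixes of 'etbq', columns: prefixes of 'uetbqr'):
     ε  u  e  t  b  q  r
  ε  0  1  2  3  4  5  6
  e  1  1  1  2  3  4  5
  t  2  2  2  1  2  3  4
  b  3  3  3  2  1  2  3
  q  4  4  4  3  2  1  2
The bottom-right entry gives D[4][6] = 2, so no sequence of fewer than 2 edits works. Backtracking through the table gives one optimal edit sequence (2 edits):
  etbq → uetbq (ins u @1)
  uetbq → uetbqr (ins r @6)
Edit distance = 2.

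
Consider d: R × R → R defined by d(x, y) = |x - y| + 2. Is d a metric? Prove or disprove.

No. d fails identity of indiscernibles (specifically d(x,x) = 0): d(2, 2) = |2 - 2| + 2 = 0 + 2 = 2 ≠ 0.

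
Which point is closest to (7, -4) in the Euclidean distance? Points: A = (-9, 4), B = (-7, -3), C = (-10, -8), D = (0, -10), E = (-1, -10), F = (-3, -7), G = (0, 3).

Distances: d(A) ≈ 17.8885, d(B) ≈ 14.0357, d(C) ≈ 17.4642, d(D) ≈ 9.2195, d(E) = 10, d(F) ≈ 10.4403, d(G) ≈ 9.8995. Nearest: D = (0, -10) with distance 9.2195.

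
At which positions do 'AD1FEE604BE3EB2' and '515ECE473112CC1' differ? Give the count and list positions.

Differing positions: 1, 2, 3, 4, 5, 7, 8, 9, 10, 11, 12, 13, 14, 15. Hamming distance = 14.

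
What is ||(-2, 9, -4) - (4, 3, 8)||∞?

max(|x_i - y_i|) = max(|-2 - 4|, |9 - 3|, |-4 - 8|) = max(6, 6, 12) = 12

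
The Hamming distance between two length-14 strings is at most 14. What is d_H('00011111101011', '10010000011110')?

Differing positions: 1, 5, 6, 7, 8, 9, 10, 12, 14. Hamming distance = 9. The maximum possible Hamming distance for length-14 strings is 14, so d_H/14 = 9/14 ≈ 0.6429.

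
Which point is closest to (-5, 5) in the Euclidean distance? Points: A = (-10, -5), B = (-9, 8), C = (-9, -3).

Distances: d(A) ≈ 11.1803, d(B) = 5, d(C) ≈ 8.9443. Nearest: B = (-9, 8) with distance 5.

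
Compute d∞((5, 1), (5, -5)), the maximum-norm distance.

max(|x_i - y_i|) = max(|5 - 5|, |1 - (-5)|) = max(0, 6) = 6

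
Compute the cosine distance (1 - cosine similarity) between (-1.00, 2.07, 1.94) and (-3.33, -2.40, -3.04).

With u = (-1.00, 2.07, 1.94), v = (-3.33, -2.40, -3.04):
u·v = (-1)·(-3.33) + 2.07·(-2.4) + 1.94·(-3.04) = 3.33 + (-4.968) + (-5.8976) = -7.5356.
|u| = √((-1)² + 2.07² + 1.94²) = √(1 + 4.2849 + 3.7636) = √9.0485, |v| = √((-3.33)² + (-2.4)² + (-3.04)²) = √(11.0889 + 5.76 + 9.2416) = √26.0905.
cos θ = (u·v)/(|u||v|) = -7.5356/(√9.0485·√26.0905) ≈ -0.4904
Cosine distance = 1 - cos θ ≈ 1 - (-0.4904) = 1.4904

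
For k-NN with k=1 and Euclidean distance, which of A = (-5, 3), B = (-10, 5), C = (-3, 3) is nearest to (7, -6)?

Distances: d(A) = 15, d(B) ≈ 20.2485, d(C) ≈ 13.4536. Nearest: C = (-3, 3) with distance 13.4536.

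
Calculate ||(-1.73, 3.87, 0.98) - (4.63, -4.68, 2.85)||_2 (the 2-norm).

(Σ|x_i - y_i|^2)^(1/2) = (|-1.73 - 4.63|^2 + |3.87 - (-4.68)|^2 + |0.98 - 2.85|^2)^(1/2)
= (6.36^2 + 8.55^2 + 1.87^2)^(1/2) = (40.4496 + 73.1025 + 3.4969)^(1/2) = (117.049)^(1/2) ≈ 10.8189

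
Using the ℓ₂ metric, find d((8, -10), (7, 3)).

√(Σ(x_i - y_i)²) = √((8 - 7)² + (-10 - 3)²)
= √(1² + (-13)²) = √(1 + 169) = √170 ≈ 13.0384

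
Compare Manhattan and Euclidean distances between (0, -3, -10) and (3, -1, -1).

L1 = |0 - 3| + |-3 - (-1)| + |-10 - (-1)| = 3 + 2 + 9 = 14
L2 = √(3² + 2² + 9²) = √94 ≈ 9.6954
L1 ≥ L2 always (equality iff movement is along one axis); L1 > L2 here.
Ratio L1/L2 = 14/√94 ≈ 1.444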